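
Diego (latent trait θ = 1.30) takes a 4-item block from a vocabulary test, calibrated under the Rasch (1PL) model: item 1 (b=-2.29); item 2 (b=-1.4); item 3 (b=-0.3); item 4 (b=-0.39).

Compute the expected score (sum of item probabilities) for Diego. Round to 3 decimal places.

P(θ) = 1 / (1 + exp(−(θ − b)))
P_1 = 1/(1+e^{-3.5900}) = 0.9731
P_2 = 1/(1+e^{-2.7000}) = 0.9370
P_3 = 1/(1+e^{-1.6000}) = 0.8320
P_4 = 1/(1+e^{-1.6900}) = 0.8442
E[score] = 0.9731 + 0.9370 + 0.8320 + 0.8442 = 3.5864

3.586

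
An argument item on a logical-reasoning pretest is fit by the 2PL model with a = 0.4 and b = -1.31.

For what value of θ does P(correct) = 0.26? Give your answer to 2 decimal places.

P(θ) = 1 / (1 + exp(−a(θ − b)))
logit = ln(0.2600/0.7400) = -1.0460
θ = b + logit/(a) = -1.31 + (-1.0460)/0.4000 = -3.9249

-3.92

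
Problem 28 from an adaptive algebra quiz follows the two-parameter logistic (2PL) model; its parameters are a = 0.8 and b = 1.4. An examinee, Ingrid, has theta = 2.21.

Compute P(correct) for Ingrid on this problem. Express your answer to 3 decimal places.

0.657

P(theta) = 1 / (1 + exp(−a(theta − b)))
Exponent: 0.8 × (2.21 − 1.4) = 0.6480
1/(1 + e^{-0.6480}) = 0.6566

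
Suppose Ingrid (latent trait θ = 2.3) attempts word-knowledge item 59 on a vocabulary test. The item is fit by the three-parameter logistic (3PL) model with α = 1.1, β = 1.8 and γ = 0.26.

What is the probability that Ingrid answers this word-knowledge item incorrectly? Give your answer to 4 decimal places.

0.2707

P(θ) = γ + (1 − γ) · 1 / (1 + exp(−α(θ − β)))
Exponent: 1.1 × (2.3 − 1.8) = 0.5500
1/(1 + e^{-0.5500}) = 0.6341
P = 0.26 + 0.74 × 0.6341 = 0.7293
P(incorrect) = 1 − 0.7293 = 0.2707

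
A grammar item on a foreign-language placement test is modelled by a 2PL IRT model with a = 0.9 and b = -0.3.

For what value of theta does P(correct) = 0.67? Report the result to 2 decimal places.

P(theta) = 1 / (1 + exp(−a(theta − b)))
logit = ln(0.6700/0.3300) = 0.7082
theta = b + logit/(a) = -0.3 + 0.7082/0.9000 = 0.4869

0.49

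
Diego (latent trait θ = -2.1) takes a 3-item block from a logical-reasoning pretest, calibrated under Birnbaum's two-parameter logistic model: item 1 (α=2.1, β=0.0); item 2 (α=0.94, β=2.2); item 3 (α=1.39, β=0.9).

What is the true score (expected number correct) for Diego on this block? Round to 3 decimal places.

0.044

P(θ) = 1 / (1 + exp(−α(θ − β)))
P_1 = 1/(1+e^{4.4100}) = 0.0120
P_2 = 1/(1+e^{4.0420}) = 0.0173
P_3 = 1/(1+e^{4.1700}) = 0.0152
E[score] = 0.0120 + 0.0173 + 0.0152 = 0.0445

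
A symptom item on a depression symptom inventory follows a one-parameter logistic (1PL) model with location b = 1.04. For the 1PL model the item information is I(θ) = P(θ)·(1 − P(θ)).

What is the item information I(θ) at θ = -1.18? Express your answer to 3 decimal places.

0.088

P = 1/(1+e^{2.2200}) = 0.0980
P(1−P) = 0.0980 × 0.9020 = 0.0884
I = P(1−P) = 0.08837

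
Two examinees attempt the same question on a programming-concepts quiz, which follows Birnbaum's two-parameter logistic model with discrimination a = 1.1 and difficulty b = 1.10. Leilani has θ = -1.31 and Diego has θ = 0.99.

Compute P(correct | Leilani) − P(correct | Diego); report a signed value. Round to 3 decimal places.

P(θ) = 1 / (1 + exp(−a(θ − b)))
P(Leilani) = 0.0659  [exponent -2.6510]
P(Diego) = 0.4698  [exponent -0.1210]
Difference = 0.0659 − 0.4698 = -0.4039

-0.404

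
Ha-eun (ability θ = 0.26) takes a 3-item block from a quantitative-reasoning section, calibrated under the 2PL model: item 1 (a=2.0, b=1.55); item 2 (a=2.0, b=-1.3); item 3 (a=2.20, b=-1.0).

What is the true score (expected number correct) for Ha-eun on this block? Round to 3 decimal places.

1.969

P(θ) = 1 / (1 + exp(−a(θ − b)))
P_1 = 1/(1+e^{2.5800}) = 0.0704
P_2 = 1/(1+e^{-3.1200}) = 0.9577
P_3 = 1/(1+e^{-2.7720}) = 0.9411
E[score] = 0.0704 + 0.9577 + 0.9411 = 1.9693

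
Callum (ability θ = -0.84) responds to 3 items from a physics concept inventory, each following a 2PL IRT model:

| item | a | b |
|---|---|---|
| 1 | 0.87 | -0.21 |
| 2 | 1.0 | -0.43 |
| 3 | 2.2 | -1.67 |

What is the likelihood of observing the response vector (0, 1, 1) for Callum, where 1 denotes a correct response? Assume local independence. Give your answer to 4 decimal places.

P(θ) = 1 / (1 + exp(−a(θ − b)))
P_1 = 1/(1+e^{0.5481}) = 0.3663
P_2 = 1/(1+e^{0.4100}) = 0.3989
P_3 = 1/(1+e^{-1.8260}) = 0.8613
L = (1−P_1) × P_2 × P_3 = 0.6337 × 0.3989 × 0.8613 = 0.21772

0.2177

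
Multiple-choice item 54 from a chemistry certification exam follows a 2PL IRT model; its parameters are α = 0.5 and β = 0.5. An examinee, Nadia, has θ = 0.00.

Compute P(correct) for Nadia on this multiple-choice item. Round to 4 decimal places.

0.4378

P(θ) = 1 / (1 + exp(−α(θ − β)))
Exponent: 0.5 × (0.00 − 0.5) = -0.2500
1/(1 + e^{0.2500}) = 0.4378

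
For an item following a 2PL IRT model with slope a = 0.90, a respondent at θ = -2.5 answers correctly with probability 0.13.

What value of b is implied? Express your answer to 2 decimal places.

-0.39

P(θ) = 1 / (1 + exp(−a(θ − b)))
logit(0.13) = ln(0.13/0.87) = -1.9010
b = θ − logit/(a) = -2.5 − (-1.9010)/0.9000 = -0.3878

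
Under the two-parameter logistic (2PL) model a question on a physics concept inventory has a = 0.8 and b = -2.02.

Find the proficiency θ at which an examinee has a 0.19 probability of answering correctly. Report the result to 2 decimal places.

P(θ) = 1 / (1 + exp(−a(θ − b)))
logit = ln(0.1900/0.8100) = -1.4500
θ = b + logit/(a) = -2.02 + (-1.4500)/0.8000 = -3.8325

-3.83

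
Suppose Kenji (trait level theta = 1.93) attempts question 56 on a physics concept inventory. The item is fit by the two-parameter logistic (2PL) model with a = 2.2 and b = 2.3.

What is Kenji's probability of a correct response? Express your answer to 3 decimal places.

0.307

P(theta) = 1 / (1 + exp(−a(theta − b)))
Exponent: 2.2 × (1.93 − 2.3) = -0.8140
1/(1 + e^{0.8140}) = 0.3070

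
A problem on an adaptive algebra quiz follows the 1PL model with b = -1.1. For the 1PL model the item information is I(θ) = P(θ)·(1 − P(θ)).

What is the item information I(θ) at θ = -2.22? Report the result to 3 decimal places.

P = 1/(1+e^{1.1200}) = 0.2460
P(1−P) = 0.2460 × 0.7540 = 0.1855
I = P(1−P) = 0.18549

0.185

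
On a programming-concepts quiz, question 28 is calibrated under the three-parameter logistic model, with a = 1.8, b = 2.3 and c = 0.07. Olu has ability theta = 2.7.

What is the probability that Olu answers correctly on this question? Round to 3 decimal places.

0.696

P(theta) = c + (1 − c) · 1 / (1 + exp(−a(theta − b)))
Exponent: 1.8 × (2.7 − 2.3) = 0.7200
1/(1 + e^{-0.7200}) = 0.6726
P = 0.07 + 0.93 × 0.6726 = 0.6955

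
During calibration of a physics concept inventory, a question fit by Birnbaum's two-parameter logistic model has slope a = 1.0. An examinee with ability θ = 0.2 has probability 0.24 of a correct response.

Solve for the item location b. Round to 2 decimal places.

P(θ) = 1 / (1 + exp(−a(θ − b)))
logit(0.24) = ln(0.24/0.76) = -1.1527
b = θ − logit/(a) = 0.2 − (-1.1527)/1.0000 = 1.3527

1.35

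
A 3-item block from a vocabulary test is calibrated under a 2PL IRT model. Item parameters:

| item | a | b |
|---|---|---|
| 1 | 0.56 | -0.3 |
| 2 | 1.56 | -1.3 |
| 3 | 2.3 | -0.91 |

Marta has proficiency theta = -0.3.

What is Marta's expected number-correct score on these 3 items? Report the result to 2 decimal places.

2.13

P(theta) = 1 / (1 + exp(−a(theta − b)))
P_1 = 1/(1+e^{0.0000}) = 0.5000
P_2 = 1/(1+e^{-1.5600}) = 0.8264
P_3 = 1/(1+e^{-1.4030}) = 0.8027
E[score] = 0.5000 + 0.8264 + 0.8027 = 2.1290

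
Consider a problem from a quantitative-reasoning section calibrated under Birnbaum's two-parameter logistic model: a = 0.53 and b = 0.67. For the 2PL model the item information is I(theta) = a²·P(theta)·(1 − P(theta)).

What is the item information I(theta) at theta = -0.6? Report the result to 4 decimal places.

P = 1/(1+e^{0.6731}) = 0.3378
P(1−P) = 0.3378 × 0.6622 = 0.2237
I = a² × P(1−P) = 0.53² × 0.2237 = 0.06284

0.0628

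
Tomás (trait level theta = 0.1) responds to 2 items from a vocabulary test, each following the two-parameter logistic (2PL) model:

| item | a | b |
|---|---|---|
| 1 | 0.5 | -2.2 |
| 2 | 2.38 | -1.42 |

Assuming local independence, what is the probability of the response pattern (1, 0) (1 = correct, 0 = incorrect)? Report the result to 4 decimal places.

P(theta) = 1 / (1 + exp(−a(theta − b)))
P_1 = 1/(1+e^{-1.1500}) = 0.7595
P_2 = 1/(1+e^{-3.6176}) = 0.9739
L = P_1 × (1−P_2) = 0.7595 × 0.0261 = 0.01986

0.0199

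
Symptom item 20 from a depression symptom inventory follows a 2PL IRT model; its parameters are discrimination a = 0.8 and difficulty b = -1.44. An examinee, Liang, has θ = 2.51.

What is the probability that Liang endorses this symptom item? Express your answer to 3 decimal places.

P(θ) = 1 / (1 + exp(−a(θ − b)))
Exponent: 0.8 × (2.51 − (-1.44)) = 3.1600
1/(1 + e^{-3.1600}) = 0.9593

0.959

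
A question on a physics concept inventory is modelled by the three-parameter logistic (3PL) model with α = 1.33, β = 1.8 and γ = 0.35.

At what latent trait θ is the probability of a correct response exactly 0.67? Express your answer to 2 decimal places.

1.78

P(θ) = γ + (1 − γ) · 1 / (1 + exp(−α(θ − β)))
Remove guessing floor: (0.67 − 0.35)/(1 − 0.35) = 0.4923
logit = ln(0.4923/0.5077) = -0.0308
θ = β + logit/(α) = 1.8 + (-0.0308)/1.3300 = 1.7769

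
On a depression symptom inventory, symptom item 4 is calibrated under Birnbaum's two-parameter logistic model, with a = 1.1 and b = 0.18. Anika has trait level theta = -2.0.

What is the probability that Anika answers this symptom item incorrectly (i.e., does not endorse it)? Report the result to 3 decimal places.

0.917

P(theta) = 1 / (1 + exp(−a(theta − b)))
Exponent: 1.1 × (-2.0 − 0.18) = -2.3980
1/(1 + e^{2.3980}) = 0.0833
P(incorrect) = 1 − 0.0833 = 0.9167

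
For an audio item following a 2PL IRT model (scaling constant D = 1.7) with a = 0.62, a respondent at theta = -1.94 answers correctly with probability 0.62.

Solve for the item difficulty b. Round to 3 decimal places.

P(theta) = 1 / (1 + exp(−D·a(theta − b)))
logit(0.62) = ln(0.62/0.38) = 0.4895
b = theta − logit/(1.7·a) = -1.94 − 0.4895/1.0540 = -2.4045

-2.404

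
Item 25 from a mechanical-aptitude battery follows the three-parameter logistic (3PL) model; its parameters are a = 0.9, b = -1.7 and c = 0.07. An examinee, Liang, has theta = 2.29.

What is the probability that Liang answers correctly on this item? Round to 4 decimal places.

0.9750

P(theta) = c + (1 − c) · 1 / (1 + exp(−a(theta − b)))
Exponent: 0.9 × (2.29 − (-1.7)) = 3.5910
1/(1 + e^{-3.5910}) = 0.9732
P = 0.07 + 0.93 × 0.9732 = 0.9750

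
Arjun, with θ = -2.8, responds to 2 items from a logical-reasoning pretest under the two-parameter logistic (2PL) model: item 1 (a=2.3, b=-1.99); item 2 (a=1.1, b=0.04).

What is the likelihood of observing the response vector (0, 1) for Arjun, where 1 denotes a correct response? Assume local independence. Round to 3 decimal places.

P(θ) = 1 / (1 + exp(−a(θ − b)))
P_1 = 1/(1+e^{1.8630}) = 0.1344
P_2 = 1/(1+e^{3.1240}) = 0.0421
L = (1−P_1) × P_2 = 0.8656 × 0.0421 = 0.03647

0.036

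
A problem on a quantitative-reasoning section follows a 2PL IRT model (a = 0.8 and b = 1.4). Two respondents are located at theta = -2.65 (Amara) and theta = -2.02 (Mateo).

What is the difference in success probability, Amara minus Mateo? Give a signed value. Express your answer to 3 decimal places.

P(theta) = 1 / (1 + exp(−a(theta − b)))
P(Amara) = 0.0377  [exponent -3.2400]
P(Mateo) = 0.0609  [exponent -2.7360]
Difference = 0.0377 − 0.0609 = -0.0232

-0.023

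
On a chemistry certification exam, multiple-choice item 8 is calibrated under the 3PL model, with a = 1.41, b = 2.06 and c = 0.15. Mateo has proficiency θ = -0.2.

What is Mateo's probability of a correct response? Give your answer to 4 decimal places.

P(θ) = c + (1 − c) · 1 / (1 + exp(−a(θ − b)))
Exponent: 1.41 × (-0.2 − 2.06) = -3.1866
1/(1 + e^{3.1866}) = 0.0397
P = 0.15 + 0.85 × 0.0397 = 0.1837

0.1837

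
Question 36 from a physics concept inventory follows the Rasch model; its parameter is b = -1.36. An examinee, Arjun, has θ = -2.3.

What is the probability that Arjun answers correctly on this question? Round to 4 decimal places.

P(θ) = 1 / (1 + exp(−(θ − b)))
Exponent: (-2.3 − (-1.36)) = -0.9400
1/(1 + e^{0.9400}) = 0.2809
P = 0.2809

0.2809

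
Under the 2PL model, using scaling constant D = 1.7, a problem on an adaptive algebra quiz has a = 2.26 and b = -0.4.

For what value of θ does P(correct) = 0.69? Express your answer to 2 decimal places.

P(θ) = 1 / (1 + exp(−D·a(θ − b)))
logit = ln(0.6900/0.3100) = 0.8001
θ = b + logit/(1.7·a) = -0.4 + 0.8001/3.8420 = -0.1917

-0.19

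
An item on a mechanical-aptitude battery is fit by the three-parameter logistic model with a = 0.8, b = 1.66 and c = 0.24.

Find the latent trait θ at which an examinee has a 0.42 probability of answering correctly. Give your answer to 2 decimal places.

P(θ) = c + (1 − c) · 1 / (1 + exp(−a(θ − b)))
Remove guessing floor: (0.42 − 0.24)/(1 − 0.24) = 0.2368
logit = ln(0.2368/0.7632) = -1.1701
θ = b + logit/(a) = 1.66 + (-1.1701)/0.8000 = 0.1974

0.20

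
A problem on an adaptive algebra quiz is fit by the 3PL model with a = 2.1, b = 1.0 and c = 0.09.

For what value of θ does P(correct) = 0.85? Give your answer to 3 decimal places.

1.773

P(θ) = c + (1 − c) · 1 / (1 + exp(−a(θ − b)))
Remove guessing floor: (0.85 − 0.09)/(1 − 0.09) = 0.8352
logit = ln(0.8352/0.1648) = 1.6227
θ = b + logit/(a) = 1.0 + 1.6227/2.1000 = 1.7727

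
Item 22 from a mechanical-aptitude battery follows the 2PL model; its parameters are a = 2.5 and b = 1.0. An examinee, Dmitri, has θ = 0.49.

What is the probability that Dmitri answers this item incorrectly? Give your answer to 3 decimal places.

0.782

P(θ) = 1 / (1 + exp(−a(θ − b)))
Exponent: 2.5 × (0.49 − 1.0) = -1.2750
1/(1 + e^{1.2750}) = 0.2184
P(incorrect) = 1 − 0.2184 = 0.7816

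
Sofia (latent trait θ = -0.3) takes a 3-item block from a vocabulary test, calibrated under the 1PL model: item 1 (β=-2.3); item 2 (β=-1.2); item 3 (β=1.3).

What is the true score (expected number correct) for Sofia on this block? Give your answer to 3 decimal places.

P(θ) = 1 / (1 + exp(−(θ − β)))
P_1 = 1/(1+e^{-2.0000}) = 0.8808
P_2 = 1/(1+e^{-0.9000}) = 0.7109
P_3 = 1/(1+e^{1.6000}) = 0.1680
E[score] = 0.8808 + 0.7109 + 0.1680 = 1.7597

1.760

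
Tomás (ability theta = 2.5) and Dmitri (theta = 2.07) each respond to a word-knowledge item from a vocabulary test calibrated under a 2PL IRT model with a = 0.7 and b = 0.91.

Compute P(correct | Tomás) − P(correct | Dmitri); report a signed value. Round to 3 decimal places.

P(theta) = 1 / (1 + exp(−a(theta − b)))
P(Tomás) = 0.7527  [exponent 1.1130]
P(Dmitri) = 0.6925  [exponent 0.8120]
Difference = 0.7527 − 0.6925 = 0.0602

0.060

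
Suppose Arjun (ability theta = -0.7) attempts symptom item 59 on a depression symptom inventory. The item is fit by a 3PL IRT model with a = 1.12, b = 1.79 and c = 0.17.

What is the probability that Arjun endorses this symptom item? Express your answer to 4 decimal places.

0.2181

P(theta) = c + (1 − c) · 1 / (1 + exp(−a(theta − b)))
Exponent: 1.12 × (-0.7 − 1.79) = -2.7888
1/(1 + e^{2.7888}) = 0.0579
P = 0.17 + 0.83 × 0.0579 = 0.2181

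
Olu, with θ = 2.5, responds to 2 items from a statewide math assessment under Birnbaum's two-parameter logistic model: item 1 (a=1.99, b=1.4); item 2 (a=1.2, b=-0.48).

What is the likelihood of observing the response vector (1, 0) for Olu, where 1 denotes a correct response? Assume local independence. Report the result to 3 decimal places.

0.024

P(θ) = 1 / (1 + exp(−a(θ − b)))
P_1 = 1/(1+e^{-2.1890}) = 0.8993
P_2 = 1/(1+e^{-3.5760}) = 0.9728
L = P_1 × (1−P_2) = 0.8993 × 0.0272 = 0.02448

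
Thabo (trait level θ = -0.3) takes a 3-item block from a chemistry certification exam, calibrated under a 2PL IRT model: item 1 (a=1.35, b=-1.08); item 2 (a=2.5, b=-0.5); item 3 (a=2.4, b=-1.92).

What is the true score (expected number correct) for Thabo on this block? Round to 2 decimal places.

2.34

P(θ) = 1 / (1 + exp(−a(θ − b)))
P_1 = 1/(1+e^{-1.0530}) = 0.7414
P_2 = 1/(1+e^{-0.5000}) = 0.6225
P_3 = 1/(1+e^{-3.8880}) = 0.9799
E[score] = 0.7414 + 0.6225 + 0.9799 = 2.3437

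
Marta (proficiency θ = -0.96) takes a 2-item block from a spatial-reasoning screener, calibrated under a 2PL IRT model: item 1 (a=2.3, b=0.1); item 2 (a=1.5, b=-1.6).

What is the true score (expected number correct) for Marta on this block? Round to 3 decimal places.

0.803

P(θ) = 1 / (1 + exp(−a(θ − b)))
P_1 = 1/(1+e^{2.4380}) = 0.0803
P_2 = 1/(1+e^{-0.9600}) = 0.7231
E[score] = 0.0803 + 0.7231 = 0.8034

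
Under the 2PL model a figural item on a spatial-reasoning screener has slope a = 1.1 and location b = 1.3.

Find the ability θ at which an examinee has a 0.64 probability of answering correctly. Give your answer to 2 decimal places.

P(θ) = 1 / (1 + exp(−a(θ − b)))
logit = ln(0.6400/0.3600) = 0.5754
θ = b + logit/(a) = 1.3 + 0.5754/1.1000 = 1.8231

1.82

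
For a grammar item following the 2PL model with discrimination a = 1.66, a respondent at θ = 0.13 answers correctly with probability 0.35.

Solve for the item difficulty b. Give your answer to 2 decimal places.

0.50

P(θ) = 1 / (1 + exp(−a(θ − b)))
logit(0.35) = ln(0.35/0.65) = -0.6190
b = θ − logit/(a) = 0.13 − (-0.6190)/1.6600 = 0.5029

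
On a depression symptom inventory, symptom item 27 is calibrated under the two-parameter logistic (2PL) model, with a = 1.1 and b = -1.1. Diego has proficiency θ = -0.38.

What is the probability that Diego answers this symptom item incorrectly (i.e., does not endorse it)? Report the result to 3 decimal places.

P(θ) = 1 / (1 + exp(−a(θ − b)))
Exponent: 1.1 × (-0.38 − (-1.1)) = 0.7920
1/(1 + e^{-0.7920}) = 0.6883
P(incorrect) = 1 − 0.6883 = 0.3117

0.312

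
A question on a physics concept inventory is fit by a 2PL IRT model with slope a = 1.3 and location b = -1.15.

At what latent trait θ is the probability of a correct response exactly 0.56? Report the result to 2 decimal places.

-0.96

P(θ) = 1 / (1 + exp(−a(θ − b)))
logit = ln(0.5600/0.4400) = 0.2412
θ = b + logit/(a) = -1.15 + 0.2412/1.3000 = -0.9645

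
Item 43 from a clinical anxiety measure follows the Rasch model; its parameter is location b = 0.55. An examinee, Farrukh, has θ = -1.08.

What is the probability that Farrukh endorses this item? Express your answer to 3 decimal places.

P(θ) = 1 / (1 + exp(−(θ − b)))
Exponent: (-1.08 − 0.55) = -1.6300
1/(1 + e^{1.6300}) = 0.1638
P = 0.1638

0.164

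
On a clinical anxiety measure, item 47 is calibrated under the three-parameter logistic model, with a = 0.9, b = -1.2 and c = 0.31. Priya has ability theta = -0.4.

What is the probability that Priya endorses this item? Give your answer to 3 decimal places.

P(theta) = c + (1 − c) · 1 / (1 + exp(−a(theta − b)))
Exponent: 0.9 × (-0.4 − (-1.2)) = 0.7200
1/(1 + e^{-0.7200}) = 0.6726
P = 0.31 + 0.69 × 0.6726 = 0.7741

0.774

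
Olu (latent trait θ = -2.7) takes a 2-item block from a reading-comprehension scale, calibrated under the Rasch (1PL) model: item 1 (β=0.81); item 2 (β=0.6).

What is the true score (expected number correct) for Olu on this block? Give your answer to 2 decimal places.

P(θ) = 1 / (1 + exp(−(θ − β)))
P_1 = 1/(1+e^{3.5100}) = 0.0290
P_2 = 1/(1+e^{3.3000}) = 0.0356
E[score] = 0.0290 + 0.0356 = 0.0646

0.06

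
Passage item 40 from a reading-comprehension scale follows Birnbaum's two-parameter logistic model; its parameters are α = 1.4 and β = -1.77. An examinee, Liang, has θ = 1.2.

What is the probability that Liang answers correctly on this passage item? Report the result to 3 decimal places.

0.985

P(θ) = 1 / (1 + exp(−α(θ − β)))
Exponent: 1.4 × (1.2 − (-1.77)) = 4.1580
1/(1 + e^{-4.1580}) = 0.9846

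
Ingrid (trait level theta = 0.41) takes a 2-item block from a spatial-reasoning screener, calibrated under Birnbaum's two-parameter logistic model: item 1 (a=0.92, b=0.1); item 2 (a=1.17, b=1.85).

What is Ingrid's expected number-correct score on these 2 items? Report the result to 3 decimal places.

0.727

P(theta) = 1 / (1 + exp(−a(theta − b)))
P_1 = 1/(1+e^{-0.2852}) = 0.5708
P_2 = 1/(1+e^{1.6848}) = 0.1565
E[score] = 0.5708 + 0.1565 = 0.7273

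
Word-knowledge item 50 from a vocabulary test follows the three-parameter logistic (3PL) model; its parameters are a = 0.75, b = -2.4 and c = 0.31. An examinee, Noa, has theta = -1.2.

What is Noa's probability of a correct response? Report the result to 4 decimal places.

P(theta) = c + (1 − c) · 1 / (1 + exp(−a(theta − b)))
Exponent: 0.75 × (-1.2 − (-2.4)) = 0.9000
1/(1 + e^{-0.9000}) = 0.7109
P = 0.31 + 0.69 × 0.7109 = 0.8006

0.8006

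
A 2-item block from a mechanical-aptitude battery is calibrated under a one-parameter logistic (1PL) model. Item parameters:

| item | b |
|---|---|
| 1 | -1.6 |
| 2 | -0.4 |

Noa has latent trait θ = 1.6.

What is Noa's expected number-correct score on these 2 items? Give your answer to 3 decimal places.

1.842

P(θ) = 1 / (1 + exp(−(θ − b)))
P_1 = 1/(1+e^{-3.2000}) = 0.9608
P_2 = 1/(1+e^{-2.0000}) = 0.8808
E[score] = 0.9608 + 0.8808 = 1.8416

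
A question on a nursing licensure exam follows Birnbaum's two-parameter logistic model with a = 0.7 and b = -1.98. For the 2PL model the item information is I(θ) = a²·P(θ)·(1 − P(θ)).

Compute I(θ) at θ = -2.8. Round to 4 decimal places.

0.1129

P = 1/(1+e^{0.5740}) = 0.3603
P(1−P) = 0.3603 × 0.6397 = 0.2305
I = a² × P(1−P) = 0.7² × 0.2305 = 0.11294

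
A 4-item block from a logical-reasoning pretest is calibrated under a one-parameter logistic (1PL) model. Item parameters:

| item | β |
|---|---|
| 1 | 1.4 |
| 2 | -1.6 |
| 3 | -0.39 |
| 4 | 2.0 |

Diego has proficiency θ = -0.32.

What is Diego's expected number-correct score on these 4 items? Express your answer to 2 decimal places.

P(θ) = 1 / (1 + exp(−(θ − β)))
P_1 = 1/(1+e^{1.7200}) = 0.1519
P_2 = 1/(1+e^{-1.2800}) = 0.7824
P_3 = 1/(1+e^{-0.0700}) = 0.5175
P_4 = 1/(1+e^{2.3200}) = 0.0895
E[score] = 0.1519 + 0.7824 + 0.5175 + 0.0895 = 1.5413

1.54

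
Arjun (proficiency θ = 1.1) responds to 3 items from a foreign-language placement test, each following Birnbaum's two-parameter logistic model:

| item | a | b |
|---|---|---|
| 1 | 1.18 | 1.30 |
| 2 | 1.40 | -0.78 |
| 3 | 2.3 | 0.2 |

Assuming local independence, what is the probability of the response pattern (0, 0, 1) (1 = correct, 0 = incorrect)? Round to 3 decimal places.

P(θ) = 1 / (1 + exp(−a(θ − b)))
P_1 = 1/(1+e^{0.2360}) = 0.4413
P_2 = 1/(1+e^{-2.6320}) = 0.9329
P_3 = 1/(1+e^{-2.0700}) = 0.8880
L = (1−P_1) × (1−P_2) × P_3 = 0.5587 × 0.0671 × 0.8880 = 0.03329

0.033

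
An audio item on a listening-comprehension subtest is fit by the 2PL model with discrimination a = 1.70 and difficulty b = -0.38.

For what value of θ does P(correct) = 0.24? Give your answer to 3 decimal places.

-1.058

P(θ) = 1 / (1 + exp(−a(θ − b)))
logit = ln(0.2400/0.7600) = -1.1527
θ = b + logit/(a) = -0.38 + (-1.1527)/1.7000 = -1.0580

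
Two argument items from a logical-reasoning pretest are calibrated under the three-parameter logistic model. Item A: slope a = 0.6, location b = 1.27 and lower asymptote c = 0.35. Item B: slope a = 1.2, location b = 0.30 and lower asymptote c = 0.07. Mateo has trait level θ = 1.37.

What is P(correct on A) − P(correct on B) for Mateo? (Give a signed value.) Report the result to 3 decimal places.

P(θ) = c + (1 − c) · 1 / (1 + exp(−a(θ − b)))
P_A = 0.6847
P_B = 0.7983
P_A − P_B = -0.1136

-0.114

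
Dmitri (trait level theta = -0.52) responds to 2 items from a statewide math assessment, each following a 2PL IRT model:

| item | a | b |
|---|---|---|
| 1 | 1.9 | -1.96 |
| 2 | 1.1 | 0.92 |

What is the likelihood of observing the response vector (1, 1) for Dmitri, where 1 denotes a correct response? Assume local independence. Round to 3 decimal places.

P(theta) = 1 / (1 + exp(−a(theta − b)))
P_1 = 1/(1+e^{-2.7360}) = 0.9391
P_2 = 1/(1+e^{1.5840}) = 0.1702
L = P_1 × P_2 = 0.9391 × 0.1702 = 0.15987

0.160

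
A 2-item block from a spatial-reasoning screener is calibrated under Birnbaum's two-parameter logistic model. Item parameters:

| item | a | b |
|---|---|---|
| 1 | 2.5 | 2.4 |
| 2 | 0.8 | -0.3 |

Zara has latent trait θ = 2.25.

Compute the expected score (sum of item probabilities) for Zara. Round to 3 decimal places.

P(θ) = 1 / (1 + exp(−a(θ − b)))
P_1 = 1/(1+e^{0.3750}) = 0.4073
P_2 = 1/(1+e^{-2.0400}) = 0.8849
E[score] = 0.4073 + 0.8849 = 1.2923

1.292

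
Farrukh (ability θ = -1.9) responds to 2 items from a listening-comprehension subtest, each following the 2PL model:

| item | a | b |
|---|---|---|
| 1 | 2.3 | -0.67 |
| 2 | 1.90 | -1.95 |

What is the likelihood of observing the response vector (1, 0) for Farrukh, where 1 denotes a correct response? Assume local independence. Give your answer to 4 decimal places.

0.0266

P(θ) = 1 / (1 + exp(−a(θ − b)))
P_1 = 1/(1+e^{2.8290}) = 0.0558
P_2 = 1/(1+e^{-0.0950}) = 0.5237
L = P_1 × (1−P_2) = 0.0558 × 0.4763 = 0.02656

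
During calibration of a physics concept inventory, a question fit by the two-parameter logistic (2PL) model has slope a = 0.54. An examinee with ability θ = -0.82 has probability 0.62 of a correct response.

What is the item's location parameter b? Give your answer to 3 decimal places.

P(θ) = 1 / (1 + exp(−a(θ − b)))
logit(0.62) = ln(0.62/0.38) = 0.4895
b = θ − logit/(a) = -0.82 − 0.4895/0.5400 = -1.7266

-1.727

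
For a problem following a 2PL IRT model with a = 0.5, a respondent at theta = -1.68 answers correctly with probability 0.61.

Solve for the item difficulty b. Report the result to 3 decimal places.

P(theta) = 1 / (1 + exp(−a(theta − b)))
logit(0.61) = ln(0.61/0.39) = 0.4473
b = theta − logit/(a) = -1.68 − 0.4473/0.5000 = -2.5746

-2.575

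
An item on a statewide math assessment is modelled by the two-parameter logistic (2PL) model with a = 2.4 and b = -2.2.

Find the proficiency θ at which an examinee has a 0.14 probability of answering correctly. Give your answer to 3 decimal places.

-2.956

P(θ) = 1 / (1 + exp(−a(θ − b)))
logit = ln(0.1400/0.8600) = -1.8153
θ = b + logit/(a) = -2.2 + (-1.8153)/2.4000 = -2.9564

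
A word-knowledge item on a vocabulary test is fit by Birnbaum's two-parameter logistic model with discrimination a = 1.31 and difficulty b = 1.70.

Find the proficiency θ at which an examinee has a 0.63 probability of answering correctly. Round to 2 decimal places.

P(θ) = 1 / (1 + exp(−a(θ − b)))
logit = ln(0.6300/0.3700) = 0.5322
θ = b + logit/(a) = 1.70 + 0.5322/1.3100 = 2.1063

2.11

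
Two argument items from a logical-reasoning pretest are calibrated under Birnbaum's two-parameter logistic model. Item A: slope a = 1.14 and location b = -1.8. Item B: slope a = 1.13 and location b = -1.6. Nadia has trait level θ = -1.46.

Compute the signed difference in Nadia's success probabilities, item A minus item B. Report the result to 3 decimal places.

P(θ) = 1 / (1 + exp(−a(θ − b)))
P_A = 0.5957
P_B = 0.5395
P_A − P_B = 0.0562

0.056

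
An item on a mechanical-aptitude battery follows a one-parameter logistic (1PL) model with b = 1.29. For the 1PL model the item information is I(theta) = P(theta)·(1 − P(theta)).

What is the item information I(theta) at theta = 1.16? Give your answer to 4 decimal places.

P = 1/(1+e^{0.1300}) = 0.4675
P(1−P) = 0.4675 × 0.5325 = 0.2489
I = P(1−P) = 0.24895

0.2489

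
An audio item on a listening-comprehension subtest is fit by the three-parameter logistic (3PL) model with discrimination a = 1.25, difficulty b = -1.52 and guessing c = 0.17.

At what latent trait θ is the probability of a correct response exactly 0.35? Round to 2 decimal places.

-2.55

P(θ) = c + (1 − c) · 1 / (1 + exp(−a(θ − b)))
Remove guessing floor: (0.35 − 0.17)/(1 − 0.17) = 0.2169
logit = ln(0.2169/0.7831) = -1.2840
θ = b + logit/(a) = -1.52 + (-1.2840)/1.2500 = -2.5472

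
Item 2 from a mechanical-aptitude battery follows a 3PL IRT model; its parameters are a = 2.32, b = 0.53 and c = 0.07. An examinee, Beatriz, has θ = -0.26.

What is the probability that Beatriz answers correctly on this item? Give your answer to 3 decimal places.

P(θ) = c + (1 − c) · 1 / (1 + exp(−a(θ − b)))
Exponent: 2.32 × (-0.26 − 0.53) = -1.8328
1/(1 + e^{1.8328}) = 0.1379
P = 0.07 + 0.93 × 0.1379 = 0.1983

0.198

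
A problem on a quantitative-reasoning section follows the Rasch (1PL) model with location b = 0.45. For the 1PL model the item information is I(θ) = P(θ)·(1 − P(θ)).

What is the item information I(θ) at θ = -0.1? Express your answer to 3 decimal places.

0.232

P = 1/(1+e^{0.5500}) = 0.3659
P(1−P) = 0.3659 × 0.6341 = 0.2320
I = P(1−P) = 0.23201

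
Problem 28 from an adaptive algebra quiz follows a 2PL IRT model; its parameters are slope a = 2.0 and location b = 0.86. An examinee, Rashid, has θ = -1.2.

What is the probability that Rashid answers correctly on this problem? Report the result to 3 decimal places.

P(θ) = 1 / (1 + exp(−a(θ − b)))
Exponent: 2.0 × (-1.2 − 0.86) = -4.1200
1/(1 + e^{4.1200}) = 0.0160

0.016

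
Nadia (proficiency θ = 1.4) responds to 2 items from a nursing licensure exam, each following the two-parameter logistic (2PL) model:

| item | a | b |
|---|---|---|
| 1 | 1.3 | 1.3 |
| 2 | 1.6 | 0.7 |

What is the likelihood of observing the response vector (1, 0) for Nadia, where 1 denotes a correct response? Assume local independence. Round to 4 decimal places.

0.1310

P(θ) = 1 / (1 + exp(−a(θ − b)))
P_1 = 1/(1+e^{-0.1300}) = 0.5325
P_2 = 1/(1+e^{-1.1200}) = 0.7540
L = P_1 × (1−P_2) = 0.5325 × 0.2460 = 0.13099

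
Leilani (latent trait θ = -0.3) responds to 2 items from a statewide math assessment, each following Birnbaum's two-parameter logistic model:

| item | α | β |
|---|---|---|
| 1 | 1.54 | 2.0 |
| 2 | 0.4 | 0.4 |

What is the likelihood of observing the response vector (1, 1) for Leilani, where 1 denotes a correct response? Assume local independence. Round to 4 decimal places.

P(θ) = 1 / (1 + exp(−α(θ − β)))
P_1 = 1/(1+e^{3.5420}) = 0.0281
P_2 = 1/(1+e^{0.2800}) = 0.4305
L = P_1 × P_2 = 0.0281 × 0.4305 = 0.01211

0.0121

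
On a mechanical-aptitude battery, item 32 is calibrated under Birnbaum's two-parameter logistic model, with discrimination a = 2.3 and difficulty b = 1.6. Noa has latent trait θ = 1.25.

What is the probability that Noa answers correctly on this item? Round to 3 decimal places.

P(θ) = 1 / (1 + exp(−a(θ − b)))
Exponent: 2.3 × (1.25 − 1.6) = -0.8050
1/(1 + e^{0.8050}) = 0.3090

0.309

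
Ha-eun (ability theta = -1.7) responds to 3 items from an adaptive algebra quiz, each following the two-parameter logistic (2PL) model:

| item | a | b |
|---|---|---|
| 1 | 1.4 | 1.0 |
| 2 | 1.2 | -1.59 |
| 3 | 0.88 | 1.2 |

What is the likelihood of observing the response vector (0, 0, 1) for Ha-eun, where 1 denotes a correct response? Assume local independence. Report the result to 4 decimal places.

0.0377

P(theta) = 1 / (1 + exp(−a(theta − b)))
P_1 = 1/(1+e^{3.7800}) = 0.0223
P_2 = 1/(1+e^{0.1320}) = 0.4670
P_3 = 1/(1+e^{2.5520}) = 0.0723
L = (1−P_1) × (1−P_2) × P_3 = 0.9777 × 0.5330 × 0.0723 = 0.03767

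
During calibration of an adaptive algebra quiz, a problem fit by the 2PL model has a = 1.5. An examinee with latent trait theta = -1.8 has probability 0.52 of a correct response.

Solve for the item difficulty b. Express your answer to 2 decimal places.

-1.85

P(theta) = 1 / (1 + exp(−a(theta − b)))
logit(0.52) = ln(0.52/0.48) = 0.0800
b = theta − logit/(a) = -1.8 − 0.0800/1.5000 = -1.8534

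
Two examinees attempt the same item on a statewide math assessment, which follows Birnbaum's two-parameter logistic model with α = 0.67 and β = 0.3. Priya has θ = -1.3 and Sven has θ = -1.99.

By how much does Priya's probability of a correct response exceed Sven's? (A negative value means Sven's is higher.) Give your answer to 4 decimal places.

0.0777

P(θ) = 1 / (1 + exp(−α(θ − β)))
P(Priya) = 0.2550  [exponent -1.0720]
P(Sven) = 0.1774  [exponent -1.5343]
Difference = 0.2550 − 0.1774 = 0.0777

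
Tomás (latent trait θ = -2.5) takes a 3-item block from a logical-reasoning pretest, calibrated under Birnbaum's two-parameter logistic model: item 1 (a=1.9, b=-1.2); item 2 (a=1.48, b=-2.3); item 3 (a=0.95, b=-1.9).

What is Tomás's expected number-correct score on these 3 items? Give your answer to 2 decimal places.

P(θ) = 1 / (1 + exp(−a(θ − b)))
P_1 = 1/(1+e^{2.4700}) = 0.0780
P_2 = 1/(1+e^{0.2960}) = 0.4265
P_3 = 1/(1+e^{0.5700}) = 0.3612
E[score] = 0.0780 + 0.4265 + 0.3612 = 0.8658

0.87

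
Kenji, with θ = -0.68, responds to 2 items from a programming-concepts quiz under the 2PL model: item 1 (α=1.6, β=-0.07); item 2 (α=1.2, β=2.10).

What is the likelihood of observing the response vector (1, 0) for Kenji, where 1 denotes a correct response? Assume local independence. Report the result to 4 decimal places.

P(θ) = 1 / (1 + exp(−α(θ − β)))
P_1 = 1/(1+e^{0.9760}) = 0.2737
P_2 = 1/(1+e^{3.3360}) = 0.0344
L = P_1 × (1−P_2) = 0.2737 × 0.9656 = 0.26428

0.2643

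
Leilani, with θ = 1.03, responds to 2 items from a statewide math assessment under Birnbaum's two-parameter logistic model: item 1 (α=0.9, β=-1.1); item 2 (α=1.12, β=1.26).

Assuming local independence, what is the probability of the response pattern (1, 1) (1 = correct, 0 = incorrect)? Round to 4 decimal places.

0.3801

P(θ) = 1 / (1 + exp(−α(θ − β)))
P_1 = 1/(1+e^{-1.9170}) = 0.8718
P_2 = 1/(1+e^{0.2576}) = 0.4360
L = P_1 × P_2 = 0.8718 × 0.4360 = 0.38007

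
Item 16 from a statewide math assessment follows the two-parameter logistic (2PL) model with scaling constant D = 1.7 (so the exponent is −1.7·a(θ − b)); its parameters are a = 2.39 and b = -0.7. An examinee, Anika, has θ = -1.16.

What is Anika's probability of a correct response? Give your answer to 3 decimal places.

0.134

P(θ) = 1 / (1 + exp(−D·a(θ − b)))
Exponent: 1.7 × 2.39 × (-1.16 − (-0.7)) = -1.8690
1/(1 + e^{1.8690}) = 0.1337
P = 0.1337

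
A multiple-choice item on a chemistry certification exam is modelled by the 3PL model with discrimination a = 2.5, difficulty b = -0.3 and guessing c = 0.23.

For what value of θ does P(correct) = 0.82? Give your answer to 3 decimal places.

P(θ) = c + (1 − c) · 1 / (1 + exp(−a(θ − b)))
Remove guessing floor: (0.82 − 0.23)/(1 − 0.23) = 0.7662
logit = ln(0.7662/0.2338) = 1.1872
θ = b + logit/(a) = -0.3 + 1.1872/2.5000 = 0.1749

0.175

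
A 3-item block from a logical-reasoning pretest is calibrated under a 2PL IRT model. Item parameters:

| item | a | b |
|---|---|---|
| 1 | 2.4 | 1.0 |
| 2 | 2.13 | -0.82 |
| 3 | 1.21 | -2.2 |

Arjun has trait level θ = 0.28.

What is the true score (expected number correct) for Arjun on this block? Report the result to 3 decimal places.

P(θ) = 1 / (1 + exp(−a(θ − b)))
P_1 = 1/(1+e^{1.7280}) = 0.1508
P_2 = 1/(1+e^{-2.3430}) = 0.9124
P_3 = 1/(1+e^{-3.0008}) = 0.9526
E[score] = 0.1508 + 0.9124 + 0.9526 = 2.0158

2.016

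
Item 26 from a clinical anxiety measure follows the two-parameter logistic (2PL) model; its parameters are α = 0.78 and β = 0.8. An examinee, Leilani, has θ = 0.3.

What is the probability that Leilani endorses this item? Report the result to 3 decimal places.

P(θ) = 1 / (1 + exp(−α(θ − β)))
Exponent: 0.78 × (0.3 − 0.8) = -0.3900
1/(1 + e^{0.3900}) = 0.4037

0.404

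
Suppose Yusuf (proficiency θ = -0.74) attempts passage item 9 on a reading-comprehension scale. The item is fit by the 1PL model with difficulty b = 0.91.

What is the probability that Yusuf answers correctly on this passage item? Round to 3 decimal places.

0.161

P(θ) = 1 / (1 + exp(−(θ − b)))
Exponent: (-0.74 − 0.91) = -1.6500
1/(1 + e^{1.6500}) = 0.1611
P = 0.1611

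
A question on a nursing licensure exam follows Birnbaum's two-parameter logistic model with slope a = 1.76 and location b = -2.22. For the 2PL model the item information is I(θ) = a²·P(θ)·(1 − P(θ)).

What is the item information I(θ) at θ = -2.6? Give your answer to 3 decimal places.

P = 1/(1+e^{0.6688}) = 0.3388
P(1−P) = 0.3388 × 0.6612 = 0.2240
I = a² × P(1−P) = 1.76² × 0.2240 = 0.69387

0.694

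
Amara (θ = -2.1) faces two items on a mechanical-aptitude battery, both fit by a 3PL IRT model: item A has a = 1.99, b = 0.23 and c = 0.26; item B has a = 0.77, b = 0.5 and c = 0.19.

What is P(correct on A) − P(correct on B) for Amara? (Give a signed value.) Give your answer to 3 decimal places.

-0.019

P(θ) = c + (1 − c) · 1 / (1 + exp(−a(θ − b)))
P_A = 0.2671
P_B = 0.2864
P_A − P_B = -0.0193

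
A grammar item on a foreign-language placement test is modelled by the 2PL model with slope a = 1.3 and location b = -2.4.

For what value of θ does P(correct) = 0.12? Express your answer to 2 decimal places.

P(θ) = 1 / (1 + exp(−a(θ − b)))
logit = ln(0.1200/0.8800) = -1.9924
θ = b + logit/(a) = -2.4 + (-1.9924)/1.3000 = -3.9326

-3.93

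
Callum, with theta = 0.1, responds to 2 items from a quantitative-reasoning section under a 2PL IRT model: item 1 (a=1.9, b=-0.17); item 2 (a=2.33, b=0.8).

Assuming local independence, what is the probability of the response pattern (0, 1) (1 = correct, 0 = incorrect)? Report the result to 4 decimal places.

0.0613

P(theta) = 1 / (1 + exp(−a(theta − b)))
P_1 = 1/(1+e^{-0.5130}) = 0.6255
P_2 = 1/(1+e^{1.6310}) = 0.1637
L = (1−P_1) × P_2 = 0.3745 × 0.1637 = 0.06130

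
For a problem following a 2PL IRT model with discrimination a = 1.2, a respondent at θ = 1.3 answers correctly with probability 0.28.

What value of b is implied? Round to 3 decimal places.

P(θ) = 1 / (1 + exp(−a(θ − b)))
logit(0.28) = ln(0.28/0.72) = -0.9445
b = θ − logit/(a) = 1.3 − (-0.9445)/1.2000 = 2.0871

2.087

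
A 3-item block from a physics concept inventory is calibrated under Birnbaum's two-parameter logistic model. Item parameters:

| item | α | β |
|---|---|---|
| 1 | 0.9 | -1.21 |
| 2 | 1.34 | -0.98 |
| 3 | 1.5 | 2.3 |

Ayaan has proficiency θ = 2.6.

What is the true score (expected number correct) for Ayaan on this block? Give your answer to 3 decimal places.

P(θ) = 1 / (1 + exp(−α(θ − β)))
P_1 = 1/(1+e^{-3.4290}) = 0.9686
P_2 = 1/(1+e^{-4.7972}) = 0.9918
P_3 = 1/(1+e^{-0.4500}) = 0.6106
E[score] = 0.9686 + 0.9918 + 0.6106 = 2.5711

2.571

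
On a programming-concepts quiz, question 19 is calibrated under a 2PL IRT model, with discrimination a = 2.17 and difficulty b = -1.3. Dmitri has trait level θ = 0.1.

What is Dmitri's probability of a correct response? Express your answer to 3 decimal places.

0.954

P(θ) = 1 / (1 + exp(−a(θ − b)))
Exponent: 2.17 × (0.1 − (-1.3)) = 3.0380
1/(1 + e^{-3.0380}) = 0.9543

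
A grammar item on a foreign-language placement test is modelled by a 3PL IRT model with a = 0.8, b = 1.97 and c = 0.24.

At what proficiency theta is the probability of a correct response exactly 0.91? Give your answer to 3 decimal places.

P(theta) = c + (1 − c) · 1 / (1 + exp(−a(theta − b)))
Remove guessing floor: (0.91 − 0.24)/(1 − 0.24) = 0.8816
logit = ln(0.8816/0.1184) = 2.0075
theta = b + logit/(a) = 1.97 + 2.0075/0.8000 = 4.4793

4.479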